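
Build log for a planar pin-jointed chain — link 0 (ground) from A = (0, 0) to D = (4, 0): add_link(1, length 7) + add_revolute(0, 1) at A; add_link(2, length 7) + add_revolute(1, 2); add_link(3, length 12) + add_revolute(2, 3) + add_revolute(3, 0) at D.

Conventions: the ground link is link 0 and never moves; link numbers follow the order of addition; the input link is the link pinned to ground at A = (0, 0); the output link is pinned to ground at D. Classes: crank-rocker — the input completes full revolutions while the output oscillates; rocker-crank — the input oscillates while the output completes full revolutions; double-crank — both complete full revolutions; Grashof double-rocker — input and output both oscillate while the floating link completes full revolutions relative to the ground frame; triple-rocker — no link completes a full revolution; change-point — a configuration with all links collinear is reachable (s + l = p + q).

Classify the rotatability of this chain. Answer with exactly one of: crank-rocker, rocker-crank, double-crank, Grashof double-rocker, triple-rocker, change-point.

lengths: ground=4, input=7, coupler=7, output=12
sorted: s=4 (shortest), l=12 (longest), p+q=14
s + l = 16 vs p + q = 14
s + l > p + q → non-Grashof → no link fully rotates → triple-rocker

triple-rocker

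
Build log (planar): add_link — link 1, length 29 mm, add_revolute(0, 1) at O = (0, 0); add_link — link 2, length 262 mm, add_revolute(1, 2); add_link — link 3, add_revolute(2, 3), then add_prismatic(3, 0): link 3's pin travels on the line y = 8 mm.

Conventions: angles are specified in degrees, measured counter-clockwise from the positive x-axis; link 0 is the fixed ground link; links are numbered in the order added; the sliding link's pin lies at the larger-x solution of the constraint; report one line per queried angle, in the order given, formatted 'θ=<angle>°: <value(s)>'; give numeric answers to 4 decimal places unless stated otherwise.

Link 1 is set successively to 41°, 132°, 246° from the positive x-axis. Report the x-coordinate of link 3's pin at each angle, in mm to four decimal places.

geometry: r = 29 mm, L = 262 mm, e = 8 mm
θ=41°: crank pin P = (r cos θ, r sin θ) = (21.886578, 19.025712)
θ=41°: h = r sin θ − e = 19.025712 − 8 = 11.025712
θ=41°: x = r cos θ + √(L² − h²) = 21.886578 + 261.767900 = 283.654478
θ=132°: crank pin P = (r cos θ, r sin θ) = (-19.404788, 21.551200)
θ=132°: h = r sin θ − e = 21.551200 − 8 = 13.551200
θ=132°: x = r cos θ + √(L² − h²) = -19.404788 + 261.649317 = 242.244529
θ=246°: crank pin P = (r cos θ, r sin θ) = (-11.795363, -26.492818)
θ=246°: h = r sin θ − e = -26.492818 − 8 = -34.492818
θ=246°: x = r cos θ + √(L² − h²) = -11.795363 + 259.719552 = 247.924189

θ=41°: 283.6545
θ=132°: 242.2445
θ=246°: 247.9242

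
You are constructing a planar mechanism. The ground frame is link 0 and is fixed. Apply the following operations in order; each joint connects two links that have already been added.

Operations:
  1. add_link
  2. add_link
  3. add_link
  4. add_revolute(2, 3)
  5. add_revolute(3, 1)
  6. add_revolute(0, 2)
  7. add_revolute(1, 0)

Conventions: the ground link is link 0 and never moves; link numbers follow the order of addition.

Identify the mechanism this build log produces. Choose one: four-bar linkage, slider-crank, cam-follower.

links: 4 (incl. ground); joints: 4 revolute, 0 prismatic, 0 higher (cam) pair, forming one closed loop
4 links in a single 4R loop → four-bar linkage

four-bar linkage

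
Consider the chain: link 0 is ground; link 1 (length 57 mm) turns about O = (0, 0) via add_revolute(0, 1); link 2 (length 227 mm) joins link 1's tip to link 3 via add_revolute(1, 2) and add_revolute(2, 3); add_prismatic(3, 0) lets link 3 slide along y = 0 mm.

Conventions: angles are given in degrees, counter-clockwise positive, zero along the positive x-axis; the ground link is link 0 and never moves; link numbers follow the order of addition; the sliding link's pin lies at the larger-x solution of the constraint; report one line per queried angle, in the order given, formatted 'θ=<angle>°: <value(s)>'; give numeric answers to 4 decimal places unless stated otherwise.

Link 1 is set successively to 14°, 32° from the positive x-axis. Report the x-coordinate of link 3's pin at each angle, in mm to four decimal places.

geometry: r = 57 mm, L = 227 mm, e = 0 mm
θ=14°: crank pin P = (r cos θ, r sin θ) = (55.306856, 13.789548)
θ=14°: h = r sin θ − e = 13.789548 − 0 = 13.789548
θ=14°: x = r cos θ + √(L² − h²) = 55.306856 + 226.580777 = 281.887633
θ=32°: crank pin P = (r cos θ, r sin θ) = (48.338741, 30.205398)
θ=32°: h = r sin θ − e = 30.205398 − 0 = 30.205398
θ=32°: x = r cos θ + √(L² − h²) = 48.338741 + 224.981408 = 273.320149

θ=14°: 281.8876
θ=32°: 273.3201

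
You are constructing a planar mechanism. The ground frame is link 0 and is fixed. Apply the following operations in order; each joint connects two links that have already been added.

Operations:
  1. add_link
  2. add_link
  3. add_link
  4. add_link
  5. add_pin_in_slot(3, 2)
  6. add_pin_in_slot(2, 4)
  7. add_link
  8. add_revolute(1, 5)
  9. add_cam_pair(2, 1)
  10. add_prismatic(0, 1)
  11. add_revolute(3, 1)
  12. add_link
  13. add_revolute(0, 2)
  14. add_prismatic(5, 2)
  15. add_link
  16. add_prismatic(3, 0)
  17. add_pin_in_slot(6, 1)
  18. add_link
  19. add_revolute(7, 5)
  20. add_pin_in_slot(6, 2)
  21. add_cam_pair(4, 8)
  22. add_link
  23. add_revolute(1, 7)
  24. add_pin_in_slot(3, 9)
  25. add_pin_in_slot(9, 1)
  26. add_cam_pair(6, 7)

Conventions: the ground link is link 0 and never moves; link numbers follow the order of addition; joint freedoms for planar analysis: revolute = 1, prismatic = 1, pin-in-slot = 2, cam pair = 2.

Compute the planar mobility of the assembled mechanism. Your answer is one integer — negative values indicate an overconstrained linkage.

L=1 J1=0 J2=0
add link → L=2 J1=0 J2=0
add link → L=3 J1=0 J2=0
add link → L=4 J1=0 J2=0
add link → L=5 J1=0 J2=0
PS@3,2 dof=2 J2 → L=5 J1=0 J2=1
PS@2,4 dof=2 J2 → L=5 J1=0 J2=2
add link → L=6 J1=0 J2=2
R@1,5 dof=1 J1 → L=6 J1=1 J2=2
C@2,1 dof=2 J2 → L=6 J1=1 J2=3
P@0,1 dof=1 J1 → L=6 J1=2 J2=3
R@3,1 dof=1 J1 → L=6 J1=3 J2=3
add link → L=7 J1=3 J2=3
R@0,2 dof=1 J1 → L=7 J1=4 J2=3
P@5,2 dof=1 J1 → L=7 J1=5 J2=3
add link → L=8 J1=5 J2=3
P@3,0 dof=1 J1 → L=8 J1=6 J2=3
PS@6,1 dof=2 J2 → L=8 J1=6 J2=4
add link → L=9 J1=6 J2=4
R@7,5 dof=1 J1 → L=9 J1=7 J2=4
PS@6,2 dof=2 J2 → L=9 J1=7 J2=5
C@4,8 dof=2 J2 → L=9 J1=7 J2=6
add link → L=10 J1=7 J2=6
R@1,7 dof=1 J1 → L=10 J1=8 J2=6
PS@3,9 dof=2 J2 → L=10 J1=8 J2=7
PS@9,1 dof=2 J2 → L=10 J1=8 J2=8
C@6,7 dof=2 J2 → L=10 J1=8 J2=9
M=3(L−1)−2J1−J2=3·9−2·8−9=2

M = 2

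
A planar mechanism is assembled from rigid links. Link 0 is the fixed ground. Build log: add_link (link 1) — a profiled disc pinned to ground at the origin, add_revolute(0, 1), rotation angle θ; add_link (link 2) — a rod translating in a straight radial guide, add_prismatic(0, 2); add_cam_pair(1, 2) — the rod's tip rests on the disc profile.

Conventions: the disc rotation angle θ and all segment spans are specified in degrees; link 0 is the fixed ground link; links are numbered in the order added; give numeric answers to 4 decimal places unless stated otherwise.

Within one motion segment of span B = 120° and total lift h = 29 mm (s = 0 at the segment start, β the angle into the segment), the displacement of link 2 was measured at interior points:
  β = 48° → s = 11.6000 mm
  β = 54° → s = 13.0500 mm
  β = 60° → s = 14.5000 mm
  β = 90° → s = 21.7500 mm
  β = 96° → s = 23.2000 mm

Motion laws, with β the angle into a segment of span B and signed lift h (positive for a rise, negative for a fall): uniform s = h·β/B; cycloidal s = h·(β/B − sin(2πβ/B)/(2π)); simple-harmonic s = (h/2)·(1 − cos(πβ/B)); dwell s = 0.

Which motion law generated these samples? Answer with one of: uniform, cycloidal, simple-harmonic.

candidates at β/B = r: uniform s = h·r (linear in β); cycloidal s = h·(r − sin(2πr)/(2π)); simple-harmonic s = (h/2)(1 − cos(πr))
β=48°: printed 11.6000 | uniform 11.6000, cycloidal 8.8871, simple-harmonic 10.0193
β=54°: printed 13.0500 | uniform 13.0500, cycloidal 11.6237, simple-harmonic 12.2317
β=60°: printed 14.5000 | uniform 14.5000, cycloidal 14.5000, simple-harmonic 14.5000
β=90°: printed 21.7500 | uniform 21.7500, cycloidal 26.3655, simple-harmonic 24.7530
β=96°: printed 23.2000 | uniform 23.2000, cycloidal 27.5896, simple-harmonic 26.2307
only one law matches every sample → uniform

uniform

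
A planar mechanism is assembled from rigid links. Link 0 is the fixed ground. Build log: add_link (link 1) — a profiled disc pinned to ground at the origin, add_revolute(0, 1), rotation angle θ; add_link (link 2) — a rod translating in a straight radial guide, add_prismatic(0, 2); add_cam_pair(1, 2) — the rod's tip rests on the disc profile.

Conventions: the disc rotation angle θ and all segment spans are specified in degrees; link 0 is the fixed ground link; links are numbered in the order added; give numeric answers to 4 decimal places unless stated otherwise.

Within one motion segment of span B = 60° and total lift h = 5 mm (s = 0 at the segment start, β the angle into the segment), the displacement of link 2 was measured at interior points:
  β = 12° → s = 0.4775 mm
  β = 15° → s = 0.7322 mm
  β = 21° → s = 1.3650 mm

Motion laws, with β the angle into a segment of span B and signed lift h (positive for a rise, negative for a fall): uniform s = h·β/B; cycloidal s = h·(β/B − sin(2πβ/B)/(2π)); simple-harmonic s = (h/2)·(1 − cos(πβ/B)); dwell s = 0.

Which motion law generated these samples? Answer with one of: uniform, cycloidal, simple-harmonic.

candidates at β/B = r: uniform s = h·r (linear in β); cycloidal s = h·(r − sin(2πr)/(2π)); simple-harmonic s = (h/2)(1 − cos(πr))
β=12°: printed 0.4775 | uniform 1.0000, cycloidal 0.2432, simple-harmonic 0.4775
β=15°: printed 0.7322 | uniform 1.2500, cycloidal 0.4542, simple-harmonic 0.7322
β=21°: printed 1.3650 | uniform 1.7500, cycloidal 1.1062, simple-harmonic 1.3650
only one law matches every sample → simple-harmonic

simple-harmonic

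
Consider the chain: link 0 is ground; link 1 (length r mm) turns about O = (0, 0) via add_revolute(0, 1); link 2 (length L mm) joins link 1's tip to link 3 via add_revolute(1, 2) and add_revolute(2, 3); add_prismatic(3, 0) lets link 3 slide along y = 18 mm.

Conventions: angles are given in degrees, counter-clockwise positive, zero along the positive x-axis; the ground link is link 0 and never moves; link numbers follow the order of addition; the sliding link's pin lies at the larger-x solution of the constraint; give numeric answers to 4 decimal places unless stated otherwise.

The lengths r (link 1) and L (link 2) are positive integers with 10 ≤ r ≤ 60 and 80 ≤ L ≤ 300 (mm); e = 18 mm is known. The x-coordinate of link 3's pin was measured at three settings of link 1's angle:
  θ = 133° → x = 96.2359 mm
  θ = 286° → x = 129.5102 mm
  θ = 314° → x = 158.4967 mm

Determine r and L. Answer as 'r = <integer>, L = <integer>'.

constraint per measurement: (x − r cos θ)² + (r sin θ − e)² = L²
subtracting the θ₁ and θ₂ equations cancels the r² and L² terms:
r = (x₁² − x₂²) / (2[(x₁cos θ₁ + e sin θ₁) − (x₂cos θ₂ + e sin θ₂)]) = 53.0001 → r = 53
L² = (x₁ − r cos θ₁)² + (r sin θ₁ − e)² = 17955.9945 → L = 134.0000 → L = 134
check at θ₃=314°: x = 158.4967 (printed 158.4967) ✓

r = 53, L = 134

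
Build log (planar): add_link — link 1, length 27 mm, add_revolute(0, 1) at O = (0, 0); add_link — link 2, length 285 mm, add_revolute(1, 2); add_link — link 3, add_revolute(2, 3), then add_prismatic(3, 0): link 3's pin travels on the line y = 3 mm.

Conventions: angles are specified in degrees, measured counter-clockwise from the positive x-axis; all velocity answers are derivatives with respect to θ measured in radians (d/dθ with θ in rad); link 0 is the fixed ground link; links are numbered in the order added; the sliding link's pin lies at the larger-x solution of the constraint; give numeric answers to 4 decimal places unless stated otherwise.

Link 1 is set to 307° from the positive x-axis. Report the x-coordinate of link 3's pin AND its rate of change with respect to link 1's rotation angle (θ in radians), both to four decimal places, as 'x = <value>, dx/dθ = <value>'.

geometry: r = 27 mm, L = 285 mm, e = 3 mm
crank pin P = (r cos θ, r sin θ) = (16.249006, -21.563159)
h = r sin θ − e = -21.563159 − 3 = -24.563159
x = r cos θ + √(L² − h²) = 16.249006 + 283.939520 = 300.188526
dx/dθ = −r sin θ − h·r cos θ/√(L² − h²) (θ in radians; h = -24.563159) = 22.968835

x = 300.1885, dx/dθ = 22.9688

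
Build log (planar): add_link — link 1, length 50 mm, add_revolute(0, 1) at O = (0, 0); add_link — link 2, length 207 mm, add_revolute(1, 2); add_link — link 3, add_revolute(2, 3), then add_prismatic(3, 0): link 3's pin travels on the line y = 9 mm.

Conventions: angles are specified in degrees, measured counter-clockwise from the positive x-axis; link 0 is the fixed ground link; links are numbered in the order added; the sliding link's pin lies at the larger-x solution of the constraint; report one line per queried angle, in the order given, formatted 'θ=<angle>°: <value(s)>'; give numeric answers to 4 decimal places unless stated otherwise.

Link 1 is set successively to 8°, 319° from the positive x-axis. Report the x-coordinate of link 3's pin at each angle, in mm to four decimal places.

geometry: r = 50 mm, L = 207 mm, e = 9 mm
θ=8°: crank pin P = (r cos θ, r sin θ) = (49.513403, 6.958655)
θ=8°: h = r sin θ − e = 6.958655 − 9 = -2.041345
θ=8°: x = r cos θ + √(L² − h²) = 49.513403 + 206.989934 = 256.503338
θ=319°: crank pin P = (r cos θ, r sin θ) = (37.735479, -32.802951)
θ=319°: h = r sin θ − e = -32.802951 − 9 = -41.802951
θ=319°: x = r cos θ + √(L² − h²) = 37.735479 + 202.735081 = 240.470560

θ=8°: 256.5033
θ=319°: 240.4706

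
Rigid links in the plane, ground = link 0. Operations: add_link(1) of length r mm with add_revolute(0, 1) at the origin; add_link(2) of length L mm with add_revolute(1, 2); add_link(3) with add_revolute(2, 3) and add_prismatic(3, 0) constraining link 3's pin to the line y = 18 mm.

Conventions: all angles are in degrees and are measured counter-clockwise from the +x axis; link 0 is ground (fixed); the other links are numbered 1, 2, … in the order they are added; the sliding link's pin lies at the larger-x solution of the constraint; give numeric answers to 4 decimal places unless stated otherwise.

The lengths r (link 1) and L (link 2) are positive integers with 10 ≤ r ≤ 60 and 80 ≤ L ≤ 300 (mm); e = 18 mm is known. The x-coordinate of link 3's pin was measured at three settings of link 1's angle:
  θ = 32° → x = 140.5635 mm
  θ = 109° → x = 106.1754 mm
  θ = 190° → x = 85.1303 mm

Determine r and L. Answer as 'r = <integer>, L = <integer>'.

constraint per measurement: (x − r cos θ)² + (r sin θ − e)² = L²
subtracting the θ₁ and θ₂ equations cancels the r² and L² terms:
r = (x₁² − x₂²) / (2[(x₁cos θ₁ + e sin θ₁) − (x₂cos θ₂ + e sin θ₂)]) = 29.0000 → r = 29
L² = (x₁ − r cos θ₁)² + (r sin θ₁ − e)² = 13455.9945 → L = 116.0000 → L = 116
check at θ₃=190°: x = 85.1303 (printed 85.1303) ✓

r = 29, L = 116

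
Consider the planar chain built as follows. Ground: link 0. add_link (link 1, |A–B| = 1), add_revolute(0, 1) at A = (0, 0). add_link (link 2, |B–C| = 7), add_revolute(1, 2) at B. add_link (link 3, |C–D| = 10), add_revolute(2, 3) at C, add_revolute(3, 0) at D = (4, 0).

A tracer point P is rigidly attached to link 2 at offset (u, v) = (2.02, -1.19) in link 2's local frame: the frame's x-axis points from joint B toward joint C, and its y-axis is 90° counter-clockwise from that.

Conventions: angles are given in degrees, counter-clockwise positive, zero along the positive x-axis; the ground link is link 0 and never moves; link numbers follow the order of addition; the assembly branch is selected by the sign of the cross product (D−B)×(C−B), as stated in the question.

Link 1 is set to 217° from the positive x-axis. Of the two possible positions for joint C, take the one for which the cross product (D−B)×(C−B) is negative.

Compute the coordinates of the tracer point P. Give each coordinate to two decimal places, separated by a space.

A=(0,0), D=(4.00,0)
B = A + 1.00·(cos217°, sin217°) = (-0.7986, -0.6018)
|BD| = 4.8362
circle(B,7.00) ∩ circle(D,10.00): a=-2.8546, h=6.3915
  candidates: C₊=(-4.4264,5.3848) cross=30.911; C₋=(-2.8357,-7.2989) cross=-30.911
  branch - wants cross < 0 → take C=(-2.8357,-7.2989) (cross=-30.911)
ex = (C−B)/|BC| = (-0.2910,-0.9567); ey = (0.9567,-0.2910)
P = B + 2.02·ex + -1.19·ey = (-2.5250,-2.1881)

-2.52 -2.19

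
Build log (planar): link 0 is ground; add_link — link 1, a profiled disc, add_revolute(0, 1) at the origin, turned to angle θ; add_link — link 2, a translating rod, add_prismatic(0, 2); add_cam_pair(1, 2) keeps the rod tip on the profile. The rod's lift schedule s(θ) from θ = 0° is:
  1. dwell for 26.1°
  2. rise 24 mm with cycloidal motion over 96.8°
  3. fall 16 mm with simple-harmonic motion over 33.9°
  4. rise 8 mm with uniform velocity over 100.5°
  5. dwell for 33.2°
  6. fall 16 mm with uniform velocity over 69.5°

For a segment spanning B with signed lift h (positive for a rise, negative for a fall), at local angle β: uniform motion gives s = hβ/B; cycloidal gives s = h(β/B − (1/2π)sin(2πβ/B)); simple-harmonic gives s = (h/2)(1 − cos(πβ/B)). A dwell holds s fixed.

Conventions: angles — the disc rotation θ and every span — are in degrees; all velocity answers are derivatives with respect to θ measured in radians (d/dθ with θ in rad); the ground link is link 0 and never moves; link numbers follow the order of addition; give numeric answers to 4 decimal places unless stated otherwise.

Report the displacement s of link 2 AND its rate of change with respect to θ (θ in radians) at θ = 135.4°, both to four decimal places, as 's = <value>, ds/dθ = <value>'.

seg 1 [0°–26.1°] dwell: s stays 0.0000
seg 2 [26.1°–122.9°] cycloidal, h=24: full span → s += 24 → s = 24.0000
seg 3 [122.9°–156.8°] simple-harmonic, h=-16: θ=135.4° here. β=12.5, B=33.9. -16/2·(1 − cos(π·0.3687)) = -4.7936 → s = 19.2064
velocity in seg [122.9°–156.8°] (simple-harmonic), θ in radians: β = 12.5° = 0.2182 rad, B = 33.9° = 0.5917 rad; ds/dθ = (πh/(2B)) sin(πβ/B) = (π·(-16)/(2·0.5917)) sin(π·0.3687) = -38.916732 mm/rad

s = 19.2064, ds/dθ = -38.9167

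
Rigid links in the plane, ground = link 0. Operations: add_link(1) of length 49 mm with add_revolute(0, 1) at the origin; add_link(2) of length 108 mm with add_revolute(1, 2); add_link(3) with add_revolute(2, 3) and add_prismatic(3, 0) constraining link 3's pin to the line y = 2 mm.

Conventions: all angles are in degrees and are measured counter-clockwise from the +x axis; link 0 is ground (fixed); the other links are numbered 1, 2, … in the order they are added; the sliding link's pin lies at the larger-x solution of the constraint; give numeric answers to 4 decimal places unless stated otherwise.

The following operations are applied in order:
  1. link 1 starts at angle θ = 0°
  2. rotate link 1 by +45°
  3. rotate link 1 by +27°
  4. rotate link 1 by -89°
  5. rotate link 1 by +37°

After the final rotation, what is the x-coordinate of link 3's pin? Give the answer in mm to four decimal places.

geometry: r = 49 mm, L = 108 mm, e = 2 mm; θ starts at 0°
rotate link 1 by +45°: θ ← 0° +45° = 45°
rotate link 1 by +27°: θ ← 45° +27° = 72°
rotate link 1 by -89°: θ ← 72° -89° = -17°
rotate link 1 by +37°: θ ← -17° +37° = 20°
crank pin P = (r cos θ, r sin θ) = (46.044938, 16.758987)
h = r sin θ − e = 16.758987 − 2 = 14.758987
x = r cos θ + √(L² − h²) = 46.044938 + 106.986786 = 153.031724

153.0317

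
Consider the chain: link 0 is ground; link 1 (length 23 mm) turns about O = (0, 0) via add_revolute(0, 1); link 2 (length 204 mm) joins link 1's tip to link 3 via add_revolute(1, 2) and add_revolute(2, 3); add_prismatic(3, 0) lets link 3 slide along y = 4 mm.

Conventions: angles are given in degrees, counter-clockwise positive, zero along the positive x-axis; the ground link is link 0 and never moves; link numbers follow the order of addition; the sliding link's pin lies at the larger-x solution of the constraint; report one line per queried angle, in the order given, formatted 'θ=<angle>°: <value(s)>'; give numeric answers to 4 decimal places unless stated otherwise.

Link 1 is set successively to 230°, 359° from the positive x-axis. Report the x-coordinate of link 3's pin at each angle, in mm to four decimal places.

geometry: r = 23 mm, L = 204 mm, e = 4 mm
θ=230°: crank pin P = (r cos θ, r sin θ) = (-14.784115, -17.619022)
θ=230°: h = r sin θ − e = -17.619022 − 4 = -21.619022
θ=230°: x = r cos θ + √(L² − h²) = -14.784115 + 202.851221 = 188.067106
θ=359°: crank pin P = (r cos θ, r sin θ) = (22.996497, -0.401405)
θ=359°: h = r sin θ − e = -0.401405 − 4 = -4.401405
θ=359°: x = r cos θ + √(L² − h²) = 22.996497 + 203.952513 = 226.949010

θ=230°: 188.0671
θ=359°: 226.9490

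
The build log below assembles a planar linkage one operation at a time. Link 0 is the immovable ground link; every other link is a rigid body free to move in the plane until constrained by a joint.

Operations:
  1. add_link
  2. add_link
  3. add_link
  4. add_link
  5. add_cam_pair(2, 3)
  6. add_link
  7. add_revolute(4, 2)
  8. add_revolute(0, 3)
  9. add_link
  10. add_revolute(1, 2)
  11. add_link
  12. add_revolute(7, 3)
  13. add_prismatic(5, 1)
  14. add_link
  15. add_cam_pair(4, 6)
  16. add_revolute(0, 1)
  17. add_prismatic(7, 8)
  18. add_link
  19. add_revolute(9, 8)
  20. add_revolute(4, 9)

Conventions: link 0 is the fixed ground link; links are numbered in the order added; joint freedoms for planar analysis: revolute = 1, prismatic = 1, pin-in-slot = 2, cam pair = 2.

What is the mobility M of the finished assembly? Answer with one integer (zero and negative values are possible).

ground; <1,0,0>
#1 <2,0,0>
#2 <3,0,0>
#3 <4,0,0>
#4 <5,0,0>
C:2↔3 J2 <5,0,1>
#5 <6,0,1>
R:4↔2 J1 <6,1,1>
R:0↔3 J1 <6,2,1>
#6 <7,2,1>
R:1↔2 J1 <7,3,1>
#7 <8,3,1>
R:7↔3 J1 <8,4,1>
P:5↔1 J1 <8,5,1>
#8 <9,5,1>
C:4↔6 J2 <9,5,2>
R:0↔1 J1 <9,6,2>
P:7↔8 J1 <9,7,2>
#9 <10,7,2>
R:9↔8 J1 <10,8,2>
R:4↔9 J1 <10,9,2>
3×9 − 2×9 − 1×2 = 7

M = 7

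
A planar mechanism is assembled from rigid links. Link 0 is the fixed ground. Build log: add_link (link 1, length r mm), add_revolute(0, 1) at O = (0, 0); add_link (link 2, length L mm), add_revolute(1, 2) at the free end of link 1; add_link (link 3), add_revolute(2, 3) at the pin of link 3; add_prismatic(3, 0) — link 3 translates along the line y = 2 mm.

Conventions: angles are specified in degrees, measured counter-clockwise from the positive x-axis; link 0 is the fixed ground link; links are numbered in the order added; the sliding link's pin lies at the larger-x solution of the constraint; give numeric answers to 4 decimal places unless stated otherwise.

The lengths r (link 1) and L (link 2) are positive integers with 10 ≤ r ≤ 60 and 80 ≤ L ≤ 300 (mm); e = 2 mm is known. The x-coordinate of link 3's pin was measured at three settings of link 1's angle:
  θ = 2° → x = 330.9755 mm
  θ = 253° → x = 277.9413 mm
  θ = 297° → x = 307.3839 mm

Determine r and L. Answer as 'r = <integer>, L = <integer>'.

constraint per measurement: (x − r cos θ)² + (r sin θ − e)² = L²
subtracting the θ₁ and θ₂ equations cancels the r² and L² terms:
r = (x₁² − x₂²) / (2[(x₁cos θ₁ + e sin θ₁) − (x₂cos θ₂ + e sin θ₂)]) = 39.0000 → r = 39
L² = (x₁ − r cos θ₁)² + (r sin θ₁ − e)² = 85263.9747 → L = 292.0000 → L = 292
check at θ₃=297°: x = 307.3839 (printed 307.3839) ✓

r = 39, L = 292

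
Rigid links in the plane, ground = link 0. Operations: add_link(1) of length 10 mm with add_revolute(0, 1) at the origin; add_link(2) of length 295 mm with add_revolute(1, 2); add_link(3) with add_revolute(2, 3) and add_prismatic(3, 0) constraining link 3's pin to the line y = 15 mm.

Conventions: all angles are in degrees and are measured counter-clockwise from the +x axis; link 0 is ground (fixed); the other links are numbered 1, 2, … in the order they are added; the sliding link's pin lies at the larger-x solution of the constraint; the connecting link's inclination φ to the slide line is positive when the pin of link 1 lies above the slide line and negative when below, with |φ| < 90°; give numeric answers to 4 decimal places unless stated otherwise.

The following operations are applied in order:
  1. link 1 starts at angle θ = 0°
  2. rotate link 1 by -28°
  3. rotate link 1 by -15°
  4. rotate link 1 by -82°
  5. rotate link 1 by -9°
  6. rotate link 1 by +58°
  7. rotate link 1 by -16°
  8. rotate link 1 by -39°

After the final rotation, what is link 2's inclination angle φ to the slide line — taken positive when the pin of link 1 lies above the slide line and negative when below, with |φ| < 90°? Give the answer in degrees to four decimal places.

geometry: r = 10 mm, L = 295 mm, e = 15 mm; θ starts at 0°
rotate link 1 by -28°: θ ← 0° -28° = -28°
rotate link 1 by -15°: θ ← -28° -15° = -43°
rotate link 1 by -82°: θ ← -43° -82° = -125°
rotate link 1 by -9°: θ ← -125° -9° = -134°
rotate link 1 by +58°: θ ← -134° +58° = -76°
rotate link 1 by -16°: θ ← -76° -16° = -92°
rotate link 1 by -39°: θ ← -92° -39° = -131°
h = r sin θ − e = -7.547096 − 15 = -22.547096
sin φ = h / L = -22.547096 / 295 = -0.07643083
φ = arcsin(-0.07643083) = -4.383439°

-4.3834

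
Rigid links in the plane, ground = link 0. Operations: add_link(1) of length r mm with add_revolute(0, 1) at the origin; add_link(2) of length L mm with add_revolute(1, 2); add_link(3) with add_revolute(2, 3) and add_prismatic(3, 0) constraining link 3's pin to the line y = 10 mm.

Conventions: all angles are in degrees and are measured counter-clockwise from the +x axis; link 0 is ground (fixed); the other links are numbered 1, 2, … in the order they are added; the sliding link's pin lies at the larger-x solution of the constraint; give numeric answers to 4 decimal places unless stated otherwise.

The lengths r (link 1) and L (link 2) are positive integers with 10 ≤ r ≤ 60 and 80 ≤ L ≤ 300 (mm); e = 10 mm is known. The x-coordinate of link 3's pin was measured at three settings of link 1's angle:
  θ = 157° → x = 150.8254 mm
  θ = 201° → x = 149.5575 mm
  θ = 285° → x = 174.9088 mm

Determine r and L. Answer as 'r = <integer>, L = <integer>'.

constraint per measurement: (x − r cos θ)² + (r sin θ − e)² = L²
subtracting the θ₁ and θ₂ equations cancels the r² and L² terms:
r = (x₁² − x₂²) / (2[(x₁cos θ₁ + e sin θ₁) − (x₂cos θ₂ + e sin θ₂)]) = 23.0001 → r = 23
L² = (x₁ − r cos θ₁)² + (r sin θ₁ − e)² = 29583.9986 → L = 172.0000 → L = 172
check at θ₃=285°: x = 174.9088 (printed 174.9088) ✓

r = 23, L = 172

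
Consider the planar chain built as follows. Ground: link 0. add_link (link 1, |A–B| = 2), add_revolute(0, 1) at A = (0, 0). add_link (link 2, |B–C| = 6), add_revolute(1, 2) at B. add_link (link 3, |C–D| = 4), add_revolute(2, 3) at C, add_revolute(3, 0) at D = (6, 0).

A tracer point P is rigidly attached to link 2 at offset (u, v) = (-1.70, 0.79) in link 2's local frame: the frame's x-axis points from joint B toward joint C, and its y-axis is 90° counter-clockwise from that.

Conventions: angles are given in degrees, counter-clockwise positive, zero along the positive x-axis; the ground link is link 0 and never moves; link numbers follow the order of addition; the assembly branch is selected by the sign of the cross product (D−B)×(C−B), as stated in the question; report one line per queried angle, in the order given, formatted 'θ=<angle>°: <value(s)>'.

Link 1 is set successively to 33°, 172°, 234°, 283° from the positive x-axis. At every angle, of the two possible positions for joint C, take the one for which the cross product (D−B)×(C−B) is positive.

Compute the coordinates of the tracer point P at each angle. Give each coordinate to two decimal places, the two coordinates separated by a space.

A=(0,0), D=(6.00,0)
θ=33°: B = A + 2.00·(cos33°, sin33°) = (1.6773, 1.0893)
θ=33°: |BD| = 4.4578
θ=33°: circle(B,6.00) ∩ circle(D,4.00): a=4.4722, h=4.0000
θ=33°:   candidates: C₊=(6.9913,3.8752) cross=17.831; C₋=(5.0365,-3.8822) cross=-17.831
θ=33°:   branch + wants cross > 0 → take C=(6.9913,3.8752) (cross=17.831)
θ=33°: ex = (C−B)/|BC| = (0.8857,0.4643); ey = (-0.4643,0.8857)
θ=33°: P = B + -1.70·ex + 0.79·ey = (-0.1951,0.9996)
θ=172°: B = A + 2.00·(cos172°, sin172°) = (-1.9805, 0.2783)
θ=172°: |BD| = 7.9854
θ=172°: circle(B,6.00) ∩ circle(D,4.00): a=5.2450, h=2.9138
θ=172°:   candidates: C₊=(3.3628,3.0075) cross=23.268; C₋=(3.1597,-2.8165) cross=-23.268
θ=172°:   branch + wants cross > 0 → take C=(3.3628,3.0075) (cross=23.268)
θ=172°: ex = (C−B)/|BC| = (0.8906,0.4549); ey = (-0.4549,0.8906)
θ=172°: P = B + -1.70·ex + 0.79·ey = (-3.8538,0.2086)
θ=234°: B = A + 2.00·(cos234°, sin234°) = (-1.1756, -1.6180)
θ=234°: |BD| = 7.3557
θ=234°: circle(B,6.00) ∩ circle(D,4.00): a=5.0374, h=3.2596
θ=234°:   candidates: C₊=(3.0214,2.6698) cross=23.977; C₋=(4.4554,-3.6898) cross=-23.977
θ=234°:   branch + wants cross > 0 → take C=(3.0214,2.6698) (cross=23.977)
θ=234°: ex = (C−B)/|BC| = (0.6995,0.7146); ey = (-0.7146,0.6995)
θ=234°: P = B + -1.70·ex + 0.79·ey = (-2.9293,-2.2803)
θ=283°: B = A + 2.00·(cos283°, sin283°) = (0.4499, -1.9487)
θ=283°: |BD| = 5.8823
θ=283°: circle(B,6.00) ∩ circle(D,4.00): a=4.6412, h=3.8026
θ=283°:   candidates: C₊=(3.5692,3.1767) cross=22.368; C₋=(6.0887,-3.9990) cross=-22.368
θ=283°:   branch + wants cross > 0 → take C=(3.5692,3.1767) (cross=22.368)
θ=283°: ex = (C−B)/|BC| = (0.5199,0.8542); ey = (-0.8542,0.5199)
θ=283°: P = B + -1.70·ex + 0.79·ey = (-1.1087,-2.9902)

θ=33°: -0.20 1.00
θ=172°: -3.85 0.21
θ=234°: -2.93 -2.28
θ=283°: -1.11 -2.99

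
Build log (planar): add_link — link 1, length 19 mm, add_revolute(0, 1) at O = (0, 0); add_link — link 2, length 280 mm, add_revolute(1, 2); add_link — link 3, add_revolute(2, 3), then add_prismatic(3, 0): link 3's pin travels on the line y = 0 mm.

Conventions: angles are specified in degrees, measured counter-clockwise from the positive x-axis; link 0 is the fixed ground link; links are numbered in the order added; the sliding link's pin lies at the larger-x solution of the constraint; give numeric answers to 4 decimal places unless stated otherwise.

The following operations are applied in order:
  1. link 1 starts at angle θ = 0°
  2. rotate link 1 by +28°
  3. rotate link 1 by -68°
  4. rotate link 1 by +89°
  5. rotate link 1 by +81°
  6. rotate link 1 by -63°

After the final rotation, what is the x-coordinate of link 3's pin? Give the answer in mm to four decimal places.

geometry: r = 19 mm, L = 280 mm, e = 0 mm; θ starts at 0°
rotate link 1 by +28°: θ ← 0° +28° = 28°
rotate link 1 by -68°: θ ← 28° -68° = -40°
rotate link 1 by +89°: θ ← -40° +89° = 49°
rotate link 1 by +81°: θ ← 49° +81° = 130°
rotate link 1 by -63°: θ ← 130° -63° = 67°
crank pin P = (r cos θ, r sin θ) = (7.423891, 17.489592)
h = r sin θ − e = 17.489592 − 0 = 17.489592
x = r cos θ + √(L² − h²) = 7.423891 + 279.453241 = 286.877133

286.8771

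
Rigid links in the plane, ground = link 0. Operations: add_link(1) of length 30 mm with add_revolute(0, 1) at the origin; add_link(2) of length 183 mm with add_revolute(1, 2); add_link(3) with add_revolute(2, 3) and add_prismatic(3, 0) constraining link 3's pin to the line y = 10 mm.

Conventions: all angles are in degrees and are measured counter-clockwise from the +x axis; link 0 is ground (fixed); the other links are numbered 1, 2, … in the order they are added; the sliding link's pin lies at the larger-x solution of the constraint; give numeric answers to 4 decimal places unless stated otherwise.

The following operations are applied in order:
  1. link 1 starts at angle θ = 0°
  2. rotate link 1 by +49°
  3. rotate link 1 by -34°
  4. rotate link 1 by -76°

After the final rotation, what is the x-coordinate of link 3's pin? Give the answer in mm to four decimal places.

geometry: r = 30 mm, L = 183 mm, e = 10 mm; θ starts at 0°
rotate link 1 by +49°: θ ← 0° +49° = 49°
rotate link 1 by -34°: θ ← 49° -34° = 15°
rotate link 1 by -76°: θ ← 15° -76° = -61°
crank pin P = (r cos θ, r sin θ) = (14.544289, -26.238591)
h = r sin θ − e = -26.238591 − 10 = -36.238591
x = r cos θ + √(L² − h²) = 14.544289 + 179.376042 = 193.920331

193.9203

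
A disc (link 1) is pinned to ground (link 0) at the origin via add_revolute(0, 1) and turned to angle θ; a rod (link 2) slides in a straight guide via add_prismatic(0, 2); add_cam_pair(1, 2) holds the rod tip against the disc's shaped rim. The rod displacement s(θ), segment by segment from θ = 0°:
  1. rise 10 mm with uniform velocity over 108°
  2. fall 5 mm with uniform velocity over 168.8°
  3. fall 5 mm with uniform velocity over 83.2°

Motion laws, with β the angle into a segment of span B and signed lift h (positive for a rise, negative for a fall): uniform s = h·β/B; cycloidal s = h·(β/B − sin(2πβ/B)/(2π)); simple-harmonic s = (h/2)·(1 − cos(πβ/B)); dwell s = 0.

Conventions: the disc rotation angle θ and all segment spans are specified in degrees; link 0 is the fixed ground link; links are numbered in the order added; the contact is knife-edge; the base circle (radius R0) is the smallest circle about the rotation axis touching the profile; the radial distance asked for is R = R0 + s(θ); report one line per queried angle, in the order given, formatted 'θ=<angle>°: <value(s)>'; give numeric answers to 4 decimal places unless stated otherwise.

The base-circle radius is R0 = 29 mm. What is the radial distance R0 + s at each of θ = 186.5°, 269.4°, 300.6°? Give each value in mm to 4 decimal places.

segment 1 (0° to 108°, uniform, h = 10) is passed completely: s = 0.0000 + (10) = 10.0000
θ = 186.5° falls in segment 2 (108° to 276.8°, uniform, h = -5): β = 186.5 − 108 = 78.5°, B = 168.8°; Δs = -5·78.5/168.8 = -2.3252; s = 10.0000 − 2.3252 = 7.6748
θ = 269.4° falls in segment 2 (108° to 276.8°, uniform, h = -5): β = 269.4 − 108 = 161.4°, B = 168.8°; Δs = -5·161.4/168.8 = -4.7808; s = 10.0000 − 4.7808 = 5.2192
segment 2 (108° to 276.8°, uniform, h = -5) is passed completely: s = 10.0000 + (-5) = 5.0000
θ = 300.6° falls in segment 3 (276.8° to 360°, uniform, h = -5): β = 300.6 − 276.8 = 23.8°, B = 83.2°; Δs = -5·23.8/83.2 = -1.4303; s = 5.0000 − 1.4303 = 3.5697
θ=186.5°: R = R0 + s = 29 + 7.6748 = 36.6748
θ=269.4°: R = R0 + s = 29 + 5.2192 = 34.2192
θ=300.6°: R = R0 + s = 29 + 3.5697 = 32.5697

θ=186.5°: 36.6748
θ=269.4°: 34.2192
θ=300.6°: 32.5697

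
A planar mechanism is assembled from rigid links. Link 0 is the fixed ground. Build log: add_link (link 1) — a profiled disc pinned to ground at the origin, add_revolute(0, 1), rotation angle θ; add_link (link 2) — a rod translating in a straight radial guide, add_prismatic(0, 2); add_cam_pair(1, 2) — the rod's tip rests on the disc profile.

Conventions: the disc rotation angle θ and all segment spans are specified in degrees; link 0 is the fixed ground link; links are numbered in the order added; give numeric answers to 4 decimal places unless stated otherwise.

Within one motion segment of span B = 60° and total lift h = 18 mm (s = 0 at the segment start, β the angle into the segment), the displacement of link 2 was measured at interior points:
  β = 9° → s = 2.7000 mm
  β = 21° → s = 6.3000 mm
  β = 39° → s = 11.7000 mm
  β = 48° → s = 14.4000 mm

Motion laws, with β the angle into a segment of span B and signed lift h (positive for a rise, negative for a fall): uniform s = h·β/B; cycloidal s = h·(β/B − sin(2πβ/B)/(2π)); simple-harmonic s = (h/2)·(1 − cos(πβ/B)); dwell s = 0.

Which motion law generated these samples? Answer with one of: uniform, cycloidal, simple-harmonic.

candidates at β/B = r: uniform s = h·r (linear in β); cycloidal s = h·(r − sin(2πr)/(2π)); simple-harmonic s = (h/2)(1 − cos(πr))
β=9°: printed 2.7000 | uniform 2.7000, cycloidal 0.3823, simple-harmonic 0.9809
β=21°: printed 6.3000 | uniform 6.3000, cycloidal 3.9823, simple-harmonic 4.9141
β=39°: printed 11.7000 | uniform 11.7000, cycloidal 14.0177, simple-harmonic 13.0859
β=48°: printed 14.4000 | uniform 14.4000, cycloidal 17.1246, simple-harmonic 16.2812
only one law matches every sample → uniform

uniform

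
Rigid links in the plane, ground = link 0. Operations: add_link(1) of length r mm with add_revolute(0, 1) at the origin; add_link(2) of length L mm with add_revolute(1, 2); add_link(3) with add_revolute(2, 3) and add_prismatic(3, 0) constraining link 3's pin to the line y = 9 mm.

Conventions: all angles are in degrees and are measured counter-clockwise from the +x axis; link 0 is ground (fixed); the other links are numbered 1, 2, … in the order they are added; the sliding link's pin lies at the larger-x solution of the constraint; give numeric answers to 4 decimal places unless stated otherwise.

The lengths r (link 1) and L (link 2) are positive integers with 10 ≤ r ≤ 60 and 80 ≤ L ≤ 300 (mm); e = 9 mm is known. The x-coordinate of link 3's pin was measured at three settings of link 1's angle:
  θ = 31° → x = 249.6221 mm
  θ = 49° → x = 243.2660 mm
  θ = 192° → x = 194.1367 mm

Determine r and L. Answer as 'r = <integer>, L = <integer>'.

constraint per measurement: (x − r cos θ)² + (r sin θ − e)² = L²
subtracting the θ₁ and θ₂ equations cancels the r² and L² terms:
r = (x₁² − x₂²) / (2[(x₁cos θ₁ + e sin θ₁) − (x₂cos θ₂ + e sin θ₂)]) = 30.0001 → r = 30
L² = (x₁ − r cos θ₁)² + (r sin θ₁ − e)² = 50175.9981 → L = 224.0000 → L = 224
check at θ₃=192°: x = 194.1367 (printed 194.1367) ✓

r = 30, L = 224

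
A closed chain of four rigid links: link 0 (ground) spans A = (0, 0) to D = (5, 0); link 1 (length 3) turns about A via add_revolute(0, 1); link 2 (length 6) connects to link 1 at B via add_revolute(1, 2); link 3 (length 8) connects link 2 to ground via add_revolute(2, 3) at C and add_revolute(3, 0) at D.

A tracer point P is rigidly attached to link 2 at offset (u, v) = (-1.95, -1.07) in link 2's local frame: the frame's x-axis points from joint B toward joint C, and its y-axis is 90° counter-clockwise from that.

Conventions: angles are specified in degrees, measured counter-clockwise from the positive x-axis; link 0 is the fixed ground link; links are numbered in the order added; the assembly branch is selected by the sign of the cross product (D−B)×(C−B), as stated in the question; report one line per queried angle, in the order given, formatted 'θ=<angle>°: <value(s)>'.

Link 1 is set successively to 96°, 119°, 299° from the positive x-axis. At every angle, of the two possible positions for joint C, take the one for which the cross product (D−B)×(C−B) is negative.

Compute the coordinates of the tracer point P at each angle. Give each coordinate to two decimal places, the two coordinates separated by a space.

A=(0,0), D=(5.00,0)
θ=96°: B = A + 3.00·(cos96°, sin96°) = (-0.3136, 2.9836)
θ=96°: |BD| = 6.0939
θ=96°: circle(B,6.00) ∩ circle(D,8.00): a=0.7496, h=5.9530
θ=96°:   candidates: C₊=(3.2546,7.8073) cross=36.277; C₋=(-2.5746,-2.5741) cross=-36.277
θ=96°:   branch - wants cross < 0 → take C=(-2.5746,-2.5741) (cross=-36.277)
θ=96°: ex = (C−B)/|BC| = (-0.3768,-0.9263); ey = (0.9263,-0.3768)
θ=96°: P = B + -1.95·ex + -1.07·ey = (-0.5699,5.1930)
θ=119°: B = A + 3.00·(cos119°, sin119°) = (-1.4544, 2.6239)
θ=119°: |BD| = 6.9674
θ=119°: circle(B,6.00) ∩ circle(D,8.00): a=1.4743, h=5.8160
θ=119°:   candidates: C₊=(2.1016,7.4565) cross=40.523; C₋=(-2.2789,-3.3192) cross=-40.523
θ=119°:   branch - wants cross < 0 → take C=(-2.2789,-3.3192) (cross=-40.523)
θ=119°: ex = (C−B)/|BC| = (-0.1374,-0.9905); ey = (0.9905,-0.1374)
θ=119°: P = B + -1.95·ex + -1.07·ey = (-2.2463,4.7024)
θ=299°: B = A + 3.00·(cos299°, sin299°) = (1.4544, -2.6239)
θ=299°: |BD| = 4.4109
θ=299°: circle(B,6.00) ∩ circle(D,8.00): a=-0.9686, h=5.9213
θ=299°:   candidates: C₊=(-2.8465,1.5597) cross=26.118; C₋=(4.1982,-7.9597) cross=-26.118
θ=299°:   branch - wants cross < 0 → take C=(4.1982,-7.9597) (cross=-26.118)
θ=299°: ex = (C−B)/|BC| = (0.4573,-0.8893); ey = (0.8893,0.4573)
θ=299°: P = B + -1.95·ex + -1.07·ey = (-0.3889,-1.3790)

θ=96°: -0.57 5.19
θ=119°: -2.25 4.70
θ=299°: -0.39 -1.38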